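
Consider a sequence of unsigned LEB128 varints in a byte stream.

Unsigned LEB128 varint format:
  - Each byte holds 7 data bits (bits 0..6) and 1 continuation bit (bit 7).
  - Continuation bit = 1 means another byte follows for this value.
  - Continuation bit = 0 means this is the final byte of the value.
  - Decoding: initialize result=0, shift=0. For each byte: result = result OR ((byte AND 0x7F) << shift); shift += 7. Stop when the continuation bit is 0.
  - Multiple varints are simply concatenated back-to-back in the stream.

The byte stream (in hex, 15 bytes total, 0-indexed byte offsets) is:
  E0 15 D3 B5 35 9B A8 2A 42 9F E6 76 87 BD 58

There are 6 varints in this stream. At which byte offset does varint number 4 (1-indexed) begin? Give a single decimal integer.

Answer: 8

Derivation:
  byte[0]=0xE0 cont=1 payload=0x60=96: acc |= 96<<0 -> acc=96 shift=7
  byte[1]=0x15 cont=0 payload=0x15=21: acc |= 21<<7 -> acc=2784 shift=14 [end]
Varint 1: bytes[0:2] = E0 15 -> value 2784 (2 byte(s))
  byte[2]=0xD3 cont=1 payload=0x53=83: acc |= 83<<0 -> acc=83 shift=7
  byte[3]=0xB5 cont=1 payload=0x35=53: acc |= 53<<7 -> acc=6867 shift=14
  byte[4]=0x35 cont=0 payload=0x35=53: acc |= 53<<14 -> acc=875219 shift=21 [end]
Varint 2: bytes[2:5] = D3 B5 35 -> value 875219 (3 byte(s))
  byte[5]=0x9B cont=1 payload=0x1B=27: acc |= 27<<0 -> acc=27 shift=7
  byte[6]=0xA8 cont=1 payload=0x28=40: acc |= 40<<7 -> acc=5147 shift=14
  byte[7]=0x2A cont=0 payload=0x2A=42: acc |= 42<<14 -> acc=693275 shift=21 [end]
Varint 3: bytes[5:8] = 9B A8 2A -> value 693275 (3 byte(s))
  byte[8]=0x42 cont=0 payload=0x42=66: acc |= 66<<0 -> acc=66 shift=7 [end]
Varint 4: bytes[8:9] = 42 -> value 66 (1 byte(s))
  byte[9]=0x9F cont=1 payload=0x1F=31: acc |= 31<<0 -> acc=31 shift=7
  byte[10]=0xE6 cont=1 payload=0x66=102: acc |= 102<<7 -> acc=13087 shift=14
  byte[11]=0x76 cont=0 payload=0x76=118: acc |= 118<<14 -> acc=1946399 shift=21 [end]
Varint 5: bytes[9:12] = 9F E6 76 -> value 1946399 (3 byte(s))
  byte[12]=0x87 cont=1 payload=0x07=7: acc |= 7<<0 -> acc=7 shift=7
  byte[13]=0xBD cont=1 payload=0x3D=61: acc |= 61<<7 -> acc=7815 shift=14
  byte[14]=0x58 cont=0 payload=0x58=88: acc |= 88<<14 -> acc=1449607 shift=21 [end]
Varint 6: bytes[12:15] = 87 BD 58 -> value 1449607 (3 byte(s))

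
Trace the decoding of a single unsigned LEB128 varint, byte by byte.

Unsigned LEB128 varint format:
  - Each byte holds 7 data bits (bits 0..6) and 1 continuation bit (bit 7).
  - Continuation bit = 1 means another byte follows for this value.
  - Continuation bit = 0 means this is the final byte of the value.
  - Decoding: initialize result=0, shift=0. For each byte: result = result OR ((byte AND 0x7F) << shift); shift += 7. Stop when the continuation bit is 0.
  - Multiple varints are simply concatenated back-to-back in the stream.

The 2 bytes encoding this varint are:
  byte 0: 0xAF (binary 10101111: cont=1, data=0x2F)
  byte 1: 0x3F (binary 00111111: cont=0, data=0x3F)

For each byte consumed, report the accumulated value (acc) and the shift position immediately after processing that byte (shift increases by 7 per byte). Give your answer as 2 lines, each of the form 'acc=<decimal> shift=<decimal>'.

byte 0=0xAF: payload=0x2F=47, contrib = 47<<0 = 47; acc -> 47, shift -> 7
byte 1=0x3F: payload=0x3F=63, contrib = 63<<7 = 8064; acc -> 8111, shift -> 14

Answer: acc=47 shift=7
acc=8111 shift=14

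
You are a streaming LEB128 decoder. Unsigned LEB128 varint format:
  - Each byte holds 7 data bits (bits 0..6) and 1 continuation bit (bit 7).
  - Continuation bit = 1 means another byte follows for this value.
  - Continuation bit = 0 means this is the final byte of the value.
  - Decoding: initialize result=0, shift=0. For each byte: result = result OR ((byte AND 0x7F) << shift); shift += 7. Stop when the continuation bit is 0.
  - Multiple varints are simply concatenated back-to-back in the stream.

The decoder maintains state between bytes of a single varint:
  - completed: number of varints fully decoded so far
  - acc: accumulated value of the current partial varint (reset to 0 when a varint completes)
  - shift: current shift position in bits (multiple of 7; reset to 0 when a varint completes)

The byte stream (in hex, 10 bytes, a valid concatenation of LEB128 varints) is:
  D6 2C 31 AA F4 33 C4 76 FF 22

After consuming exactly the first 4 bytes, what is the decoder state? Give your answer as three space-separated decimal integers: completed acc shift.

Answer: 2 42 7

Derivation:
byte[0]=0xD6 cont=1 payload=0x56: acc |= 86<<0 -> completed=0 acc=86 shift=7
byte[1]=0x2C cont=0 payload=0x2C: varint #1 complete (value=5718); reset -> completed=1 acc=0 shift=0
byte[2]=0x31 cont=0 payload=0x31: varint #2 complete (value=49); reset -> completed=2 acc=0 shift=0
byte[3]=0xAA cont=1 payload=0x2A: acc |= 42<<0 -> completed=2 acc=42 shift=7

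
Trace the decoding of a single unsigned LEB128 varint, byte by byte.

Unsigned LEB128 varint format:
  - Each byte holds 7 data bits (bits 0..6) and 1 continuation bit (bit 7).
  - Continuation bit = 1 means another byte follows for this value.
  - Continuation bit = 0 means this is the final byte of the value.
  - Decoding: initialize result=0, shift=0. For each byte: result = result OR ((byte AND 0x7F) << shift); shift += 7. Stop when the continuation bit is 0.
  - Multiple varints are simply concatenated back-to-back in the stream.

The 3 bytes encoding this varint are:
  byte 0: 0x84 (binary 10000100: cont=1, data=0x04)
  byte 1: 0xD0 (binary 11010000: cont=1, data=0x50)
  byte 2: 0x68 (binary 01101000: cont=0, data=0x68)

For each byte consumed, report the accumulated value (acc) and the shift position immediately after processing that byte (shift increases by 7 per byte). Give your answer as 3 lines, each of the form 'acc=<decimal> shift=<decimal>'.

byte 0=0x84: payload=0x04=4, contrib = 4<<0 = 4; acc -> 4, shift -> 7
byte 1=0xD0: payload=0x50=80, contrib = 80<<7 = 10240; acc -> 10244, shift -> 14
byte 2=0x68: payload=0x68=104, contrib = 104<<14 = 1703936; acc -> 1714180, shift -> 21

Answer: acc=4 shift=7
acc=10244 shift=14
acc=1714180 shift=21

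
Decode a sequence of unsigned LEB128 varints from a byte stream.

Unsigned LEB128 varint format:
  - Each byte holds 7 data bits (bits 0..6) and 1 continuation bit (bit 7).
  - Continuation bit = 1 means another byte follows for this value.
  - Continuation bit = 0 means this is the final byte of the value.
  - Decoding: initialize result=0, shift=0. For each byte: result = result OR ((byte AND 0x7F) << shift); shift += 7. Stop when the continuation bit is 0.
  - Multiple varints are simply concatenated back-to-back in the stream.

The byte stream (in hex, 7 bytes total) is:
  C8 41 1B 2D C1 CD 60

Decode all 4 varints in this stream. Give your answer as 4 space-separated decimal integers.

  byte[0]=0xC8 cont=1 payload=0x48=72: acc |= 72<<0 -> acc=72 shift=7
  byte[1]=0x41 cont=0 payload=0x41=65: acc |= 65<<7 -> acc=8392 shift=14 [end]
Varint 1: bytes[0:2] = C8 41 -> value 8392 (2 byte(s))
  byte[2]=0x1B cont=0 payload=0x1B=27: acc |= 27<<0 -> acc=27 shift=7 [end]
Varint 2: bytes[2:3] = 1B -> value 27 (1 byte(s))
  byte[3]=0x2D cont=0 payload=0x2D=45: acc |= 45<<0 -> acc=45 shift=7 [end]
Varint 3: bytes[3:4] = 2D -> value 45 (1 byte(s))
  byte[4]=0xC1 cont=1 payload=0x41=65: acc |= 65<<0 -> acc=65 shift=7
  byte[5]=0xCD cont=1 payload=0x4D=77: acc |= 77<<7 -> acc=9921 shift=14
  byte[6]=0x60 cont=0 payload=0x60=96: acc |= 96<<14 -> acc=1582785 shift=21 [end]
Varint 4: bytes[4:7] = C1 CD 60 -> value 1582785 (3 byte(s))

Answer: 8392 27 45 1582785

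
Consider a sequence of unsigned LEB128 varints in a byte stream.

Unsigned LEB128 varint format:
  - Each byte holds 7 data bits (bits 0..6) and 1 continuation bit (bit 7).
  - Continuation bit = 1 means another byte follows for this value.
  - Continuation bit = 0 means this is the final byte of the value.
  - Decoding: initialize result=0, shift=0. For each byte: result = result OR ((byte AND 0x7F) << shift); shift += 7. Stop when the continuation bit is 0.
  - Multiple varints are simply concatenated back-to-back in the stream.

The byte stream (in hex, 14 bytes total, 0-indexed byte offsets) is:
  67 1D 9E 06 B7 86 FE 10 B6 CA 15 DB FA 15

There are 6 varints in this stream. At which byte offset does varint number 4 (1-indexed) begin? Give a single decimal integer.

  byte[0]=0x67 cont=0 payload=0x67=103: acc |= 103<<0 -> acc=103 shift=7 [end]
Varint 1: bytes[0:1] = 67 -> value 103 (1 byte(s))
  byte[1]=0x1D cont=0 payload=0x1D=29: acc |= 29<<0 -> acc=29 shift=7 [end]
Varint 2: bytes[1:2] = 1D -> value 29 (1 byte(s))
  byte[2]=0x9E cont=1 payload=0x1E=30: acc |= 30<<0 -> acc=30 shift=7
  byte[3]=0x06 cont=0 payload=0x06=6: acc |= 6<<7 -> acc=798 shift=14 [end]
Varint 3: bytes[2:4] = 9E 06 -> value 798 (2 byte(s))
  byte[4]=0xB7 cont=1 payload=0x37=55: acc |= 55<<0 -> acc=55 shift=7
  byte[5]=0x86 cont=1 payload=0x06=6: acc |= 6<<7 -> acc=823 shift=14
  byte[6]=0xFE cont=1 payload=0x7E=126: acc |= 126<<14 -> acc=2065207 shift=21
  byte[7]=0x10 cont=0 payload=0x10=16: acc |= 16<<21 -> acc=35619639 shift=28 [end]
Varint 4: bytes[4:8] = B7 86 FE 10 -> value 35619639 (4 byte(s))
  byte[8]=0xB6 cont=1 payload=0x36=54: acc |= 54<<0 -> acc=54 shift=7
  byte[9]=0xCA cont=1 payload=0x4A=74: acc |= 74<<7 -> acc=9526 shift=14
  byte[10]=0x15 cont=0 payload=0x15=21: acc |= 21<<14 -> acc=353590 shift=21 [end]
Varint 5: bytes[8:11] = B6 CA 15 -> value 353590 (3 byte(s))
  byte[11]=0xDB cont=1 payload=0x5B=91: acc |= 91<<0 -> acc=91 shift=7
  byte[12]=0xFA cont=1 payload=0x7A=122: acc |= 122<<7 -> acc=15707 shift=14
  byte[13]=0x15 cont=0 payload=0x15=21: acc |= 21<<14 -> acc=359771 shift=21 [end]
Varint 6: bytes[11:14] = DB FA 15 -> value 359771 (3 byte(s))

Answer: 4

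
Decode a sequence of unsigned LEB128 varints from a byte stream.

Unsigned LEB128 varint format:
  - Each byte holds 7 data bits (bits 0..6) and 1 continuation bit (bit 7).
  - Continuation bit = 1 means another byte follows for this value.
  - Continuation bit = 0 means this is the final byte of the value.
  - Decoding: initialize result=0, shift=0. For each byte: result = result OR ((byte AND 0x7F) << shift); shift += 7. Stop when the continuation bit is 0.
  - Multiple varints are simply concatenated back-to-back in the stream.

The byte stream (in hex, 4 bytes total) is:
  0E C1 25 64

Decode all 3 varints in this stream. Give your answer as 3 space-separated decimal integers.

Answer: 14 4801 100

Derivation:
  byte[0]=0x0E cont=0 payload=0x0E=14: acc |= 14<<0 -> acc=14 shift=7 [end]
Varint 1: bytes[0:1] = 0E -> value 14 (1 byte(s))
  byte[1]=0xC1 cont=1 payload=0x41=65: acc |= 65<<0 -> acc=65 shift=7
  byte[2]=0x25 cont=0 payload=0x25=37: acc |= 37<<7 -> acc=4801 shift=14 [end]
Varint 2: bytes[1:3] = C1 25 -> value 4801 (2 byte(s))
  byte[3]=0x64 cont=0 payload=0x64=100: acc |= 100<<0 -> acc=100 shift=7 [end]
Varint 3: bytes[3:4] = 64 -> value 100 (1 byte(s))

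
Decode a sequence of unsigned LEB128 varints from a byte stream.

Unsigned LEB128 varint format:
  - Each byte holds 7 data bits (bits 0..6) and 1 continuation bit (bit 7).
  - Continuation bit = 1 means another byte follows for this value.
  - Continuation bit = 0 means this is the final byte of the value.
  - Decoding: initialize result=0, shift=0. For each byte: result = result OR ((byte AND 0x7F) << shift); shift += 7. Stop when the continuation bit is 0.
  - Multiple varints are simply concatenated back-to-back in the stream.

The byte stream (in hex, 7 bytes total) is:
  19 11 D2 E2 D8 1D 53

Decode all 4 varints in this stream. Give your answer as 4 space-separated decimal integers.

Answer: 25 17 62271826 83

Derivation:
  byte[0]=0x19 cont=0 payload=0x19=25: acc |= 25<<0 -> acc=25 shift=7 [end]
Varint 1: bytes[0:1] = 19 -> value 25 (1 byte(s))
  byte[1]=0x11 cont=0 payload=0x11=17: acc |= 17<<0 -> acc=17 shift=7 [end]
Varint 2: bytes[1:2] = 11 -> value 17 (1 byte(s))
  byte[2]=0xD2 cont=1 payload=0x52=82: acc |= 82<<0 -> acc=82 shift=7
  byte[3]=0xE2 cont=1 payload=0x62=98: acc |= 98<<7 -> acc=12626 shift=14
  byte[4]=0xD8 cont=1 payload=0x58=88: acc |= 88<<14 -> acc=1454418 shift=21
  byte[5]=0x1D cont=0 payload=0x1D=29: acc |= 29<<21 -> acc=62271826 shift=28 [end]
Varint 3: bytes[2:6] = D2 E2 D8 1D -> value 62271826 (4 byte(s))
  byte[6]=0x53 cont=0 payload=0x53=83: acc |= 83<<0 -> acc=83 shift=7 [end]
Varint 4: bytes[6:7] = 53 -> value 83 (1 byte(s))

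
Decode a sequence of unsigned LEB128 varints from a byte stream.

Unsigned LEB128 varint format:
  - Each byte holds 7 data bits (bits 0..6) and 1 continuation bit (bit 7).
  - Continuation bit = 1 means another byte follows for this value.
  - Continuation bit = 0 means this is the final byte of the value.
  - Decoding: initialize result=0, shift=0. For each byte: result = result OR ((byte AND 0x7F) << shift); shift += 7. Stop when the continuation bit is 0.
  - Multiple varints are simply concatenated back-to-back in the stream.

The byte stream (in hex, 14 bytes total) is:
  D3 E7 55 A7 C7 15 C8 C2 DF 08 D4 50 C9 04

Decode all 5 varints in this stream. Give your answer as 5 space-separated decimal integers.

Answer: 1405907 353191 18342216 10324 585

Derivation:
  byte[0]=0xD3 cont=1 payload=0x53=83: acc |= 83<<0 -> acc=83 shift=7
  byte[1]=0xE7 cont=1 payload=0x67=103: acc |= 103<<7 -> acc=13267 shift=14
  byte[2]=0x55 cont=0 payload=0x55=85: acc |= 85<<14 -> acc=1405907 shift=21 [end]
Varint 1: bytes[0:3] = D3 E7 55 -> value 1405907 (3 byte(s))
  byte[3]=0xA7 cont=1 payload=0x27=39: acc |= 39<<0 -> acc=39 shift=7
  byte[4]=0xC7 cont=1 payload=0x47=71: acc |= 71<<7 -> acc=9127 shift=14
  byte[5]=0x15 cont=0 payload=0x15=21: acc |= 21<<14 -> acc=353191 shift=21 [end]
Varint 2: bytes[3:6] = A7 C7 15 -> value 353191 (3 byte(s))
  byte[6]=0xC8 cont=1 payload=0x48=72: acc |= 72<<0 -> acc=72 shift=7
  byte[7]=0xC2 cont=1 payload=0x42=66: acc |= 66<<7 -> acc=8520 shift=14
  byte[8]=0xDF cont=1 payload=0x5F=95: acc |= 95<<14 -> acc=1565000 shift=21
  byte[9]=0x08 cont=0 payload=0x08=8: acc |= 8<<21 -> acc=18342216 shift=28 [end]
Varint 3: bytes[6:10] = C8 C2 DF 08 -> value 18342216 (4 byte(s))
  byte[10]=0xD4 cont=1 payload=0x54=84: acc |= 84<<0 -> acc=84 shift=7
  byte[11]=0x50 cont=0 payload=0x50=80: acc |= 80<<7 -> acc=10324 shift=14 [end]
Varint 4: bytes[10:12] = D4 50 -> value 10324 (2 byte(s))
  byte[12]=0xC9 cont=1 payload=0x49=73: acc |= 73<<0 -> acc=73 shift=7
  byte[13]=0x04 cont=0 payload=0x04=4: acc |= 4<<7 -> acc=585 shift=14 [end]
Varint 5: bytes[12:14] = C9 04 -> value 585 (2 byte(s))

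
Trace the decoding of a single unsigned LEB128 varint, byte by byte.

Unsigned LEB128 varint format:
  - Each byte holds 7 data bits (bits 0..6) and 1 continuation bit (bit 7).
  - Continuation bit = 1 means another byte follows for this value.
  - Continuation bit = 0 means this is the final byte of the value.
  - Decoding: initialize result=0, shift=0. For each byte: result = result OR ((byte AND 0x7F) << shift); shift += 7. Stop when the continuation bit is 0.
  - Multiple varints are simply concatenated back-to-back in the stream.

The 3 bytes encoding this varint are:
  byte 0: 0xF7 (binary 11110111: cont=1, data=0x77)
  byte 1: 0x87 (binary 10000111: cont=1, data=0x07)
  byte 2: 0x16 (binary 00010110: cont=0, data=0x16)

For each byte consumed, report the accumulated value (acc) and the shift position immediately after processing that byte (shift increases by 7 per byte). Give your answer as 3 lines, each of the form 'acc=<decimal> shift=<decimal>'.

Answer: acc=119 shift=7
acc=1015 shift=14
acc=361463 shift=21

Derivation:
byte 0=0xF7: payload=0x77=119, contrib = 119<<0 = 119; acc -> 119, shift -> 7
byte 1=0x87: payload=0x07=7, contrib = 7<<7 = 896; acc -> 1015, shift -> 14
byte 2=0x16: payload=0x16=22, contrib = 22<<14 = 360448; acc -> 361463, shift -> 21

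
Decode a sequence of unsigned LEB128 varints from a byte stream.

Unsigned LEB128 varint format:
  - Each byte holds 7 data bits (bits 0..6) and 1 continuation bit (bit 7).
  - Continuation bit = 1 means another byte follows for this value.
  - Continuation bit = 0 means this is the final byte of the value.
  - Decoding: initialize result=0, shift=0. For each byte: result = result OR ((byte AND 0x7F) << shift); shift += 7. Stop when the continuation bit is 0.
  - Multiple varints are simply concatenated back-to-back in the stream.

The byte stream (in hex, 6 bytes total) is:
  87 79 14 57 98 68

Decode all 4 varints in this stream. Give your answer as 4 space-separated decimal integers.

  byte[0]=0x87 cont=1 payload=0x07=7: acc |= 7<<0 -> acc=7 shift=7
  byte[1]=0x79 cont=0 payload=0x79=121: acc |= 121<<7 -> acc=15495 shift=14 [end]
Varint 1: bytes[0:2] = 87 79 -> value 15495 (2 byte(s))
  byte[2]=0x14 cont=0 payload=0x14=20: acc |= 20<<0 -> acc=20 shift=7 [end]
Varint 2: bytes[2:3] = 14 -> value 20 (1 byte(s))
  byte[3]=0x57 cont=0 payload=0x57=87: acc |= 87<<0 -> acc=87 shift=7 [end]
Varint 3: bytes[3:4] = 57 -> value 87 (1 byte(s))
  byte[4]=0x98 cont=1 payload=0x18=24: acc |= 24<<0 -> acc=24 shift=7
  byte[5]=0x68 cont=0 payload=0x68=104: acc |= 104<<7 -> acc=13336 shift=14 [end]
Varint 4: bytes[4:6] = 98 68 -> value 13336 (2 byte(s))

Answer: 15495 20 87 13336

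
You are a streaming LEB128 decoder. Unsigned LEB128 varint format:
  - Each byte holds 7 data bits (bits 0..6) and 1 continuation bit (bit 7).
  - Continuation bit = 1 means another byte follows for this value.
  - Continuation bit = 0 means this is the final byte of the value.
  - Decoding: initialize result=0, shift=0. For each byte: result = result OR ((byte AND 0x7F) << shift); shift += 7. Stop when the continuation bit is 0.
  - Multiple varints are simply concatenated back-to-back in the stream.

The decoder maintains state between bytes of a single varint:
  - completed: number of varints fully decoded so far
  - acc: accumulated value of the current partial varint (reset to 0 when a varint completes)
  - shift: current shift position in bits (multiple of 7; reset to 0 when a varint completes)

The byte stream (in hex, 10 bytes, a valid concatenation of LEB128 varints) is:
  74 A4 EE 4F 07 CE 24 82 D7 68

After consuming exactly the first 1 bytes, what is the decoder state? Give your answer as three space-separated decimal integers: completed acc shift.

byte[0]=0x74 cont=0 payload=0x74: varint #1 complete (value=116); reset -> completed=1 acc=0 shift=0

Answer: 1 0 0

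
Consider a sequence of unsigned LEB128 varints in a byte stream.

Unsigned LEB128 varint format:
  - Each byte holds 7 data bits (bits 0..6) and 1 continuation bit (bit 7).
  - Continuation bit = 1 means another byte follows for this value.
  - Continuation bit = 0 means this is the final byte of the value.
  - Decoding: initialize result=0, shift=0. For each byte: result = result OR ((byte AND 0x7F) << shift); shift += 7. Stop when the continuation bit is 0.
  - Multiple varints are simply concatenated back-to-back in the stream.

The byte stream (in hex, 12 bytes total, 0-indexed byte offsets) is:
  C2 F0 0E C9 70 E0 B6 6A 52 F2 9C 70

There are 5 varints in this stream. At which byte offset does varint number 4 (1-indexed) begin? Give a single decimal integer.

Answer: 8

Derivation:
  byte[0]=0xC2 cont=1 payload=0x42=66: acc |= 66<<0 -> acc=66 shift=7
  byte[1]=0xF0 cont=1 payload=0x70=112: acc |= 112<<7 -> acc=14402 shift=14
  byte[2]=0x0E cont=0 payload=0x0E=14: acc |= 14<<14 -> acc=243778 shift=21 [end]
Varint 1: bytes[0:3] = C2 F0 0E -> value 243778 (3 byte(s))
  byte[3]=0xC9 cont=1 payload=0x49=73: acc |= 73<<0 -> acc=73 shift=7
  byte[4]=0x70 cont=0 payload=0x70=112: acc |= 112<<7 -> acc=14409 shift=14 [end]
Varint 2: bytes[3:5] = C9 70 -> value 14409 (2 byte(s))
  byte[5]=0xE0 cont=1 payload=0x60=96: acc |= 96<<0 -> acc=96 shift=7
  byte[6]=0xB6 cont=1 payload=0x36=54: acc |= 54<<7 -> acc=7008 shift=14
  byte[7]=0x6A cont=0 payload=0x6A=106: acc |= 106<<14 -> acc=1743712 shift=21 [end]
Varint 3: bytes[5:8] = E0 B6 6A -> value 1743712 (3 byte(s))
  byte[8]=0x52 cont=0 payload=0x52=82: acc |= 82<<0 -> acc=82 shift=7 [end]
Varint 4: bytes[8:9] = 52 -> value 82 (1 byte(s))
  byte[9]=0xF2 cont=1 payload=0x72=114: acc |= 114<<0 -> acc=114 shift=7
  byte[10]=0x9C cont=1 payload=0x1C=28: acc |= 28<<7 -> acc=3698 shift=14
  byte[11]=0x70 cont=0 payload=0x70=112: acc |= 112<<14 -> acc=1838706 shift=21 [end]
Varint 5: bytes[9:12] = F2 9C 70 -> value 1838706 (3 byte(s))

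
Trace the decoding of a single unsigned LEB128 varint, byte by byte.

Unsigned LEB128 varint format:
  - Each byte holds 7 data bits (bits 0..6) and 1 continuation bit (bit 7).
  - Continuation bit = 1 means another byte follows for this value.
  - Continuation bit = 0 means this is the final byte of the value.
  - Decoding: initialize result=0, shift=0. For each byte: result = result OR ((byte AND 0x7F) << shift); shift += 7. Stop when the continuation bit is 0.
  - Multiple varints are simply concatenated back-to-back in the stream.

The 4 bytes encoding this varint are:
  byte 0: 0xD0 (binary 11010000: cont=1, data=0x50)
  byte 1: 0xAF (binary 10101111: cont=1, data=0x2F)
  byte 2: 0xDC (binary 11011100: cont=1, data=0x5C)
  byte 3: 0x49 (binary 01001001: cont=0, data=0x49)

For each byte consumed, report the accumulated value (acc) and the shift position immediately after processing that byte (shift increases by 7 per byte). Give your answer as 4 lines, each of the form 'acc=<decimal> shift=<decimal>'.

Answer: acc=80 shift=7
acc=6096 shift=14
acc=1513424 shift=21
acc=154605520 shift=28

Derivation:
byte 0=0xD0: payload=0x50=80, contrib = 80<<0 = 80; acc -> 80, shift -> 7
byte 1=0xAF: payload=0x2F=47, contrib = 47<<7 = 6016; acc -> 6096, shift -> 14
byte 2=0xDC: payload=0x5C=92, contrib = 92<<14 = 1507328; acc -> 1513424, shift -> 21
byte 3=0x49: payload=0x49=73, contrib = 73<<21 = 153092096; acc -> 154605520, shift -> 28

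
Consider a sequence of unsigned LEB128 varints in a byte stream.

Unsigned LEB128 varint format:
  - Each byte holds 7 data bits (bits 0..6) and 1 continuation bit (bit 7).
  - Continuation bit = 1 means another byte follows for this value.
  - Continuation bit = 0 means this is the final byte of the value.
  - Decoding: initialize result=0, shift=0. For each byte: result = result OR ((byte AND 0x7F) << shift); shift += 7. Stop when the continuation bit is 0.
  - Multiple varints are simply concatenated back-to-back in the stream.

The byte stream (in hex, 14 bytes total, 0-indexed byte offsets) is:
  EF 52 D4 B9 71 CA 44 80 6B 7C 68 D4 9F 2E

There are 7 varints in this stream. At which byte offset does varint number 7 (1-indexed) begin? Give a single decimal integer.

Answer: 11

Derivation:
  byte[0]=0xEF cont=1 payload=0x6F=111: acc |= 111<<0 -> acc=111 shift=7
  byte[1]=0x52 cont=0 payload=0x52=82: acc |= 82<<7 -> acc=10607 shift=14 [end]
Varint 1: bytes[0:2] = EF 52 -> value 10607 (2 byte(s))
  byte[2]=0xD4 cont=1 payload=0x54=84: acc |= 84<<0 -> acc=84 shift=7
  byte[3]=0xB9 cont=1 payload=0x39=57: acc |= 57<<7 -> acc=7380 shift=14
  byte[4]=0x71 cont=0 payload=0x71=113: acc |= 113<<14 -> acc=1858772 shift=21 [end]
Varint 2: bytes[2:5] = D4 B9 71 -> value 1858772 (3 byte(s))
  byte[5]=0xCA cont=1 payload=0x4A=74: acc |= 74<<0 -> acc=74 shift=7
  byte[6]=0x44 cont=0 payload=0x44=68: acc |= 68<<7 -> acc=8778 shift=14 [end]
Varint 3: bytes[5:7] = CA 44 -> value 8778 (2 byte(s))
  byte[7]=0x80 cont=1 payload=0x00=0: acc |= 0<<0 -> acc=0 shift=7
  byte[8]=0x6B cont=0 payload=0x6B=107: acc |= 107<<7 -> acc=13696 shift=14 [end]
Varint 4: bytes[7:9] = 80 6B -> value 13696 (2 byte(s))
  byte[9]=0x7C cont=0 payload=0x7C=124: acc |= 124<<0 -> acc=124 shift=7 [end]
Varint 5: bytes[9:10] = 7C -> value 124 (1 byte(s))
  byte[10]=0x68 cont=0 payload=0x68=104: acc |= 104<<0 -> acc=104 shift=7 [end]
Varint 6: bytes[10:11] = 68 -> value 104 (1 byte(s))
  byte[11]=0xD4 cont=1 payload=0x54=84: acc |= 84<<0 -> acc=84 shift=7
  byte[12]=0x9F cont=1 payload=0x1F=31: acc |= 31<<7 -> acc=4052 shift=14
  byte[13]=0x2E cont=0 payload=0x2E=46: acc |= 46<<14 -> acc=757716 shift=21 [end]
Varint 7: bytes[11:14] = D4 9F 2E -> value 757716 (3 byte(s))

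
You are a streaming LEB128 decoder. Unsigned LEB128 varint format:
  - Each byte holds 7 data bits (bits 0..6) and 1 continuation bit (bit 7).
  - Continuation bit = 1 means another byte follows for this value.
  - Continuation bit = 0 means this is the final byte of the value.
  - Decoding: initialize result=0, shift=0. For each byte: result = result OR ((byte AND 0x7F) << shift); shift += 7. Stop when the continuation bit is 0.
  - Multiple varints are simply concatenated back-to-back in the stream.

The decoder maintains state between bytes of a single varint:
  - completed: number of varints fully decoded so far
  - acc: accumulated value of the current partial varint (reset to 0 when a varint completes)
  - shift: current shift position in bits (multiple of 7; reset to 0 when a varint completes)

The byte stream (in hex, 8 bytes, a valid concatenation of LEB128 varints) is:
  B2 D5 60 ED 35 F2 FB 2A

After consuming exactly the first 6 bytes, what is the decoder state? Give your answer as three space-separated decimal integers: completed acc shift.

byte[0]=0xB2 cont=1 payload=0x32: acc |= 50<<0 -> completed=0 acc=50 shift=7
byte[1]=0xD5 cont=1 payload=0x55: acc |= 85<<7 -> completed=0 acc=10930 shift=14
byte[2]=0x60 cont=0 payload=0x60: varint #1 complete (value=1583794); reset -> completed=1 acc=0 shift=0
byte[3]=0xED cont=1 payload=0x6D: acc |= 109<<0 -> completed=1 acc=109 shift=7
byte[4]=0x35 cont=0 payload=0x35: varint #2 complete (value=6893); reset -> completed=2 acc=0 shift=0
byte[5]=0xF2 cont=1 payload=0x72: acc |= 114<<0 -> completed=2 acc=114 shift=7

Answer: 2 114 7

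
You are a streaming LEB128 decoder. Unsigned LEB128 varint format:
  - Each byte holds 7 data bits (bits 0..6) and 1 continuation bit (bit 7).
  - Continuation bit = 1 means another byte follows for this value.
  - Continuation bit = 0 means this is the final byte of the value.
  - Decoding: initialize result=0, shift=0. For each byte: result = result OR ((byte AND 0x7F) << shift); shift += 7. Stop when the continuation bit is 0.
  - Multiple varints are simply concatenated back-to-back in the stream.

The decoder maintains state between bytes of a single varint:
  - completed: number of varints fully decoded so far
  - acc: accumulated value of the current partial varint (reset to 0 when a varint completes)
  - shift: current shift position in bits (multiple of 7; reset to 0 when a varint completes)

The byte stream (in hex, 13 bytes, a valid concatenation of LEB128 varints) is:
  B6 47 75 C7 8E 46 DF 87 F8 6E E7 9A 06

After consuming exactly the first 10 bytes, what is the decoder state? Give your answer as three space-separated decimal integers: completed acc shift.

byte[0]=0xB6 cont=1 payload=0x36: acc |= 54<<0 -> completed=0 acc=54 shift=7
byte[1]=0x47 cont=0 payload=0x47: varint #1 complete (value=9142); reset -> completed=1 acc=0 shift=0
byte[2]=0x75 cont=0 payload=0x75: varint #2 complete (value=117); reset -> completed=2 acc=0 shift=0
byte[3]=0xC7 cont=1 payload=0x47: acc |= 71<<0 -> completed=2 acc=71 shift=7
byte[4]=0x8E cont=1 payload=0x0E: acc |= 14<<7 -> completed=2 acc=1863 shift=14
byte[5]=0x46 cont=0 payload=0x46: varint #3 complete (value=1148743); reset -> completed=3 acc=0 shift=0
byte[6]=0xDF cont=1 payload=0x5F: acc |= 95<<0 -> completed=3 acc=95 shift=7
byte[7]=0x87 cont=1 payload=0x07: acc |= 7<<7 -> completed=3 acc=991 shift=14
byte[8]=0xF8 cont=1 payload=0x78: acc |= 120<<14 -> completed=3 acc=1967071 shift=21
byte[9]=0x6E cont=0 payload=0x6E: varint #4 complete (value=232653791); reset -> completed=4 acc=0 shift=0

Answer: 4 0 0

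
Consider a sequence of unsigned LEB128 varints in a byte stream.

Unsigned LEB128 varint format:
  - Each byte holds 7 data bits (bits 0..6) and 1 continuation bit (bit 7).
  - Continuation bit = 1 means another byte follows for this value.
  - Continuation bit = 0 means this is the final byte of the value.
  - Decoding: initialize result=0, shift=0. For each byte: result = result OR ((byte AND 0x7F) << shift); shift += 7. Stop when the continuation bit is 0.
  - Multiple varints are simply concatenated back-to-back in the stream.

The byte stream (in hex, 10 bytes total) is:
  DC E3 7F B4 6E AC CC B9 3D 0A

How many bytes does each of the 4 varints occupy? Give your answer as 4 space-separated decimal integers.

  byte[0]=0xDC cont=1 payload=0x5C=92: acc |= 92<<0 -> acc=92 shift=7
  byte[1]=0xE3 cont=1 payload=0x63=99: acc |= 99<<7 -> acc=12764 shift=14
  byte[2]=0x7F cont=0 payload=0x7F=127: acc |= 127<<14 -> acc=2093532 shift=21 [end]
Varint 1: bytes[0:3] = DC E3 7F -> value 2093532 (3 byte(s))
  byte[3]=0xB4 cont=1 payload=0x34=52: acc |= 52<<0 -> acc=52 shift=7
  byte[4]=0x6E cont=0 payload=0x6E=110: acc |= 110<<7 -> acc=14132 shift=14 [end]
Varint 2: bytes[3:5] = B4 6E -> value 14132 (2 byte(s))
  byte[5]=0xAC cont=1 payload=0x2C=44: acc |= 44<<0 -> acc=44 shift=7
  byte[6]=0xCC cont=1 payload=0x4C=76: acc |= 76<<7 -> acc=9772 shift=14
  byte[7]=0xB9 cont=1 payload=0x39=57: acc |= 57<<14 -> acc=943660 shift=21
  byte[8]=0x3D cont=0 payload=0x3D=61: acc |= 61<<21 -> acc=128869932 shift=28 [end]
Varint 3: bytes[5:9] = AC CC B9 3D -> value 128869932 (4 byte(s))
  byte[9]=0x0A cont=0 payload=0x0A=10: acc |= 10<<0 -> acc=10 shift=7 [end]
Varint 4: bytes[9:10] = 0A -> value 10 (1 byte(s))

Answer: 3 2 4 1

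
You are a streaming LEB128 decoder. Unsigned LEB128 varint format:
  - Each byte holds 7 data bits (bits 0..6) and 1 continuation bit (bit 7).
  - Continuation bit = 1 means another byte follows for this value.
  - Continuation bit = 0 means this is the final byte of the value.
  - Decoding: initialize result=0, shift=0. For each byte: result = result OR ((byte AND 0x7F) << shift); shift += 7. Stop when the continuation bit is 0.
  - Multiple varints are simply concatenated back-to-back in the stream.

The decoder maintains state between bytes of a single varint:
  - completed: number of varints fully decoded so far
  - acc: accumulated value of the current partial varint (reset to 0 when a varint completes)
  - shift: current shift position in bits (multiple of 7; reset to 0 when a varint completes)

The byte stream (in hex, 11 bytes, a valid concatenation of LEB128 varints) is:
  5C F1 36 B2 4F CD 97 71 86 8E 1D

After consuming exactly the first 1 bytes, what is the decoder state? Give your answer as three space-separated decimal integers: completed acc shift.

Answer: 1 0 0

Derivation:
byte[0]=0x5C cont=0 payload=0x5C: varint #1 complete (value=92); reset -> completed=1 acc=0 shift=0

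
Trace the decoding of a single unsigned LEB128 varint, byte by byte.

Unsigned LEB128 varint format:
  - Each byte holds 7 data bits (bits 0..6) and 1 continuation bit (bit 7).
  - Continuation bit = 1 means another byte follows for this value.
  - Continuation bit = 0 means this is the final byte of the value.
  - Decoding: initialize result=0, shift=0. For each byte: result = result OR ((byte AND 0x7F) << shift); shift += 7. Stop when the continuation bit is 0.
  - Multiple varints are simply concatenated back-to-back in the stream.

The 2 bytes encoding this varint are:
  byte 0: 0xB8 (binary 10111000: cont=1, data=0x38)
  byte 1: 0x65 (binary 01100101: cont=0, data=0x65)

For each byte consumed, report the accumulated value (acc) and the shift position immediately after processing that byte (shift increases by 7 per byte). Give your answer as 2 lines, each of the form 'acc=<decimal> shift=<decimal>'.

Answer: acc=56 shift=7
acc=12984 shift=14

Derivation:
byte 0=0xB8: payload=0x38=56, contrib = 56<<0 = 56; acc -> 56, shift -> 7
byte 1=0x65: payload=0x65=101, contrib = 101<<7 = 12928; acc -> 12984, shift -> 14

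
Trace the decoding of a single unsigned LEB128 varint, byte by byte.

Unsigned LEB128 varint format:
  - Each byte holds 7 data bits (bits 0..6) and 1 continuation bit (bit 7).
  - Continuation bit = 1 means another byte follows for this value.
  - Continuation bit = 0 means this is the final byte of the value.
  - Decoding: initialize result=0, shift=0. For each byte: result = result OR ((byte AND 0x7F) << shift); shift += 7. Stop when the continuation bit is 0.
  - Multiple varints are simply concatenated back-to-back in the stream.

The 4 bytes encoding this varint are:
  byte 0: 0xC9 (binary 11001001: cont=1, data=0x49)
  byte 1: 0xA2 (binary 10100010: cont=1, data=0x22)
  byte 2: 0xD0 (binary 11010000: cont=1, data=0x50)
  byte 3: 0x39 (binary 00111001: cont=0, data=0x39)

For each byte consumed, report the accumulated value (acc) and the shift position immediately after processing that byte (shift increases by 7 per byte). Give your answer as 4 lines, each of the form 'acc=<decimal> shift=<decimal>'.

Answer: acc=73 shift=7
acc=4425 shift=14
acc=1315145 shift=21
acc=120852809 shift=28

Derivation:
byte 0=0xC9: payload=0x49=73, contrib = 73<<0 = 73; acc -> 73, shift -> 7
byte 1=0xA2: payload=0x22=34, contrib = 34<<7 = 4352; acc -> 4425, shift -> 14
byte 2=0xD0: payload=0x50=80, contrib = 80<<14 = 1310720; acc -> 1315145, shift -> 21
byte 3=0x39: payload=0x39=57, contrib = 57<<21 = 119537664; acc -> 120852809, shift -> 28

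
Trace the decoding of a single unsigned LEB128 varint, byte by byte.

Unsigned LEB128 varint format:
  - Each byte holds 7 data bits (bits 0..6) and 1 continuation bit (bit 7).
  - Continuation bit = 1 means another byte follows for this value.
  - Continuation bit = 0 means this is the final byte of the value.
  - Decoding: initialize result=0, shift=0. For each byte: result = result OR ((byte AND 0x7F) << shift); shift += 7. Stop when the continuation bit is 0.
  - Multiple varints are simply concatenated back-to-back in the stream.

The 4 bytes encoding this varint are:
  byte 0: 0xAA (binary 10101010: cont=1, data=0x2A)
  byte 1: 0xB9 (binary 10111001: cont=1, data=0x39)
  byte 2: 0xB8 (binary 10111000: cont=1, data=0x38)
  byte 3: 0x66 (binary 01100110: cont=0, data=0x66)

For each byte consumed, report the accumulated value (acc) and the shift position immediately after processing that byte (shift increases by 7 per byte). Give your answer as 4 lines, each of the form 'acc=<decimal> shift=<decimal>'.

Answer: acc=42 shift=7
acc=7338 shift=14
acc=924842 shift=21
acc=214834346 shift=28

Derivation:
byte 0=0xAA: payload=0x2A=42, contrib = 42<<0 = 42; acc -> 42, shift -> 7
byte 1=0xB9: payload=0x39=57, contrib = 57<<7 = 7296; acc -> 7338, shift -> 14
byte 2=0xB8: payload=0x38=56, contrib = 56<<14 = 917504; acc -> 924842, shift -> 21
byte 3=0x66: payload=0x66=102, contrib = 102<<21 = 213909504; acc -> 214834346, shift -> 28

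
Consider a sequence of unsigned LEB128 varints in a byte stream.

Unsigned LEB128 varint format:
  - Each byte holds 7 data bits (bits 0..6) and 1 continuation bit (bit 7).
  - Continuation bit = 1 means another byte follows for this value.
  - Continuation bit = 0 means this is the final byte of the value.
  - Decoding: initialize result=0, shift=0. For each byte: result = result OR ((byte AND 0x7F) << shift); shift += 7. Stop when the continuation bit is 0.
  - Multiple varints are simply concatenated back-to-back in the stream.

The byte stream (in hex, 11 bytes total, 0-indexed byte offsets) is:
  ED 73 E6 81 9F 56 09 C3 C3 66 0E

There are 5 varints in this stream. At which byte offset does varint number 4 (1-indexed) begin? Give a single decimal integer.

Answer: 7

Derivation:
  byte[0]=0xED cont=1 payload=0x6D=109: acc |= 109<<0 -> acc=109 shift=7
  byte[1]=0x73 cont=0 payload=0x73=115: acc |= 115<<7 -> acc=14829 shift=14 [end]
Varint 1: bytes[0:2] = ED 73 -> value 14829 (2 byte(s))
  byte[2]=0xE6 cont=1 payload=0x66=102: acc |= 102<<0 -> acc=102 shift=7
  byte[3]=0x81 cont=1 payload=0x01=1: acc |= 1<<7 -> acc=230 shift=14
  byte[4]=0x9F cont=1 payload=0x1F=31: acc |= 31<<14 -> acc=508134 shift=21
  byte[5]=0x56 cont=0 payload=0x56=86: acc |= 86<<21 -> acc=180863206 shift=28 [end]
Varint 2: bytes[2:6] = E6 81 9F 56 -> value 180863206 (4 byte(s))
  byte[6]=0x09 cont=0 payload=0x09=9: acc |= 9<<0 -> acc=9 shift=7 [end]
Varint 3: bytes[6:7] = 09 -> value 9 (1 byte(s))
  byte[7]=0xC3 cont=1 payload=0x43=67: acc |= 67<<0 -> acc=67 shift=7
  byte[8]=0xC3 cont=1 payload=0x43=67: acc |= 67<<7 -> acc=8643 shift=14
  byte[9]=0x66 cont=0 payload=0x66=102: acc |= 102<<14 -> acc=1679811 shift=21 [end]
Varint 4: bytes[7:10] = C3 C3 66 -> value 1679811 (3 byte(s))
  byte[10]=0x0E cont=0 payload=0x0E=14: acc |= 14<<0 -> acc=14 shift=7 [end]
Varint 5: bytes[10:11] = 0E -> value 14 (1 byte(s))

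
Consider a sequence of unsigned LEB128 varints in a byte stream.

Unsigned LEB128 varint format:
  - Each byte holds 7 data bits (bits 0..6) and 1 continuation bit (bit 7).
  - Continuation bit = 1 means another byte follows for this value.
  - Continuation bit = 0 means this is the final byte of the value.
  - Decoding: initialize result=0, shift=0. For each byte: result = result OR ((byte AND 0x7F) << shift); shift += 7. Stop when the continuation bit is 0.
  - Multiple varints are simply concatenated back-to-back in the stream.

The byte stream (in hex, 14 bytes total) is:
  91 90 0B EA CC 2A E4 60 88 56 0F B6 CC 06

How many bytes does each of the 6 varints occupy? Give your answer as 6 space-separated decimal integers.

  byte[0]=0x91 cont=1 payload=0x11=17: acc |= 17<<0 -> acc=17 shift=7
  byte[1]=0x90 cont=1 payload=0x10=16: acc |= 16<<7 -> acc=2065 shift=14
  byte[2]=0x0B cont=0 payload=0x0B=11: acc |= 11<<14 -> acc=182289 shift=21 [end]
Varint 1: bytes[0:3] = 91 90 0B -> value 182289 (3 byte(s))
  byte[3]=0xEA cont=1 payload=0x6A=106: acc |= 106<<0 -> acc=106 shift=7
  byte[4]=0xCC cont=1 payload=0x4C=76: acc |= 76<<7 -> acc=9834 shift=14
  byte[5]=0x2A cont=0 payload=0x2A=42: acc |= 42<<14 -> acc=697962 shift=21 [end]
Varint 2: bytes[3:6] = EA CC 2A -> value 697962 (3 byte(s))
  byte[6]=0xE4 cont=1 payload=0x64=100: acc |= 100<<0 -> acc=100 shift=7
  byte[7]=0x60 cont=0 payload=0x60=96: acc |= 96<<7 -> acc=12388 shift=14 [end]
Varint 3: bytes[6:8] = E4 60 -> value 12388 (2 byte(s))
  byte[8]=0x88 cont=1 payload=0x08=8: acc |= 8<<0 -> acc=8 shift=7
  byte[9]=0x56 cont=0 payload=0x56=86: acc |= 86<<7 -> acc=11016 shift=14 [end]
Varint 4: bytes[8:10] = 88 56 -> value 11016 (2 byte(s))
  byte[10]=0x0F cont=0 payload=0x0F=15: acc |= 15<<0 -> acc=15 shift=7 [end]
Varint 5: bytes[10:11] = 0F -> value 15 (1 byte(s))
  byte[11]=0xB6 cont=1 payload=0x36=54: acc |= 54<<0 -> acc=54 shift=7
  byte[12]=0xCC cont=1 payload=0x4C=76: acc |= 76<<7 -> acc=9782 shift=14
  byte[13]=0x06 cont=0 payload=0x06=6: acc |= 6<<14 -> acc=108086 shift=21 [end]
Varint 6: bytes[11:14] = B6 CC 06 -> value 108086 (3 byte(s))

Answer: 3 3 2 2 1 3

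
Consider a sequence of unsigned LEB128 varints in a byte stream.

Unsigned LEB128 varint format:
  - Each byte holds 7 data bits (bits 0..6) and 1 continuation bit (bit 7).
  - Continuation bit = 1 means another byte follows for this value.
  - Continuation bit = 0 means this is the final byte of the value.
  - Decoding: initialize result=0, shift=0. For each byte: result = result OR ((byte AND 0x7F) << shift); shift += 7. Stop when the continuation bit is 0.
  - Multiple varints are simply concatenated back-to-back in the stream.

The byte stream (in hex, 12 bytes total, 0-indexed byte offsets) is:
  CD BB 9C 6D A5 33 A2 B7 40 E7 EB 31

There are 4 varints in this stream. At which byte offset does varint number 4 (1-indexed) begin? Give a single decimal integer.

  byte[0]=0xCD cont=1 payload=0x4D=77: acc |= 77<<0 -> acc=77 shift=7
  byte[1]=0xBB cont=1 payload=0x3B=59: acc |= 59<<7 -> acc=7629 shift=14
  byte[2]=0x9C cont=1 payload=0x1C=28: acc |= 28<<14 -> acc=466381 shift=21
  byte[3]=0x6D cont=0 payload=0x6D=109: acc |= 109<<21 -> acc=229055949 shift=28 [end]
Varint 1: bytes[0:4] = CD BB 9C 6D -> value 229055949 (4 byte(s))
  byte[4]=0xA5 cont=1 payload=0x25=37: acc |= 37<<0 -> acc=37 shift=7
  byte[5]=0x33 cont=0 payload=0x33=51: acc |= 51<<7 -> acc=6565 shift=14 [end]
Varint 2: bytes[4:6] = A5 33 -> value 6565 (2 byte(s))
  byte[6]=0xA2 cont=1 payload=0x22=34: acc |= 34<<0 -> acc=34 shift=7
  byte[7]=0xB7 cont=1 payload=0x37=55: acc |= 55<<7 -> acc=7074 shift=14
  byte[8]=0x40 cont=0 payload=0x40=64: acc |= 64<<14 -> acc=1055650 shift=21 [end]
Varint 3: bytes[6:9] = A2 B7 40 -> value 1055650 (3 byte(s))
  byte[9]=0xE7 cont=1 payload=0x67=103: acc |= 103<<0 -> acc=103 shift=7
  byte[10]=0xEB cont=1 payload=0x6B=107: acc |= 107<<7 -> acc=13799 shift=14
  byte[11]=0x31 cont=0 payload=0x31=49: acc |= 49<<14 -> acc=816615 shift=21 [end]
Varint 4: bytes[9:12] = E7 EB 31 -> value 816615 (3 byte(s))

Answer: 9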